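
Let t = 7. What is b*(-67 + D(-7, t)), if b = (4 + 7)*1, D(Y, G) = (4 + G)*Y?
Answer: -1584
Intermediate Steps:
D(Y, G) = Y*(4 + G)
b = 11 (b = 11*1 = 11)
b*(-67 + D(-7, t)) = 11*(-67 - 7*(4 + 7)) = 11*(-67 - 7*11) = 11*(-67 - 77) = 11*(-144) = -1584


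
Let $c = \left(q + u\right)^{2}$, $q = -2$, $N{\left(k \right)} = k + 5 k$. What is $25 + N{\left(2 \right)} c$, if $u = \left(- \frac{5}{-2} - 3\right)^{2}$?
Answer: $\frac{247}{4} \approx 61.75$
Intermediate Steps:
$N{\left(k \right)} = 6 k$
$u = \frac{1}{4}$ ($u = \left(\left(-5\right) \left(- \frac{1}{2}\right) - 3\right)^{2} = \left(\frac{5}{2} - 3\right)^{2} = \left(- \frac{1}{2}\right)^{2} = \frac{1}{4} \approx 0.25$)
$c = \frac{49}{16}$ ($c = \left(-2 + \frac{1}{4}\right)^{2} = \left(- \frac{7}{4}\right)^{2} = \frac{49}{16} \approx 3.0625$)
$25 + N{\left(2 \right)} c = 25 + 6 \cdot 2 \cdot \frac{49}{16} = 25 + 12 \cdot \frac{49}{16} = 25 + \frac{147}{4} = \frac{247}{4}$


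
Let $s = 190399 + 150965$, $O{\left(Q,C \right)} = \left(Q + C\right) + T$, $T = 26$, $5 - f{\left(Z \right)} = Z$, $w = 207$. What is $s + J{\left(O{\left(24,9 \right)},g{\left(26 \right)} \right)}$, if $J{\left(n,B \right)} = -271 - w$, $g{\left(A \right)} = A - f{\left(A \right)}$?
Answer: $340886$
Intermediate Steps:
$f{\left(Z \right)} = 5 - Z$
$O{\left(Q,C \right)} = 26 + C + Q$ ($O{\left(Q,C \right)} = \left(Q + C\right) + 26 = \left(C + Q\right) + 26 = 26 + C + Q$)
$s = 341364$
$g{\left(A \right)} = -5 + 2 A$ ($g{\left(A \right)} = A - \left(5 - A\right) = A + \left(-5 + A\right) = -5 + 2 A$)
$J{\left(n,B \right)} = -478$ ($J{\left(n,B \right)} = -271 - 207 = -478$)
$s + J{\left(O{\left(24,9 \right)},g{\left(26 \right)} \right)} = 341364 - 478 = 340886$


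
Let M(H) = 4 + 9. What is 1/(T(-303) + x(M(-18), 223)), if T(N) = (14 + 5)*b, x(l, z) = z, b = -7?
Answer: 1/90 ≈ 0.011111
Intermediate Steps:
M(H) = 13
T(N) = -133 (T(N) = (14 + 5)*(-7) = 19*(-7) = -133)
1/(T(-303) + x(M(-18), 223)) = 1/(-133 + 223) = 1/90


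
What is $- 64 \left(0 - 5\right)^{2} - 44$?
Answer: $-1644$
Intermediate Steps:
$- 64 \left(0 - 5\right)^{2} - 44 = - 64 \left(-5\right)^{2} - 44 = \left(-64\right) 25 - 44 = -1600 - 44 = -1644$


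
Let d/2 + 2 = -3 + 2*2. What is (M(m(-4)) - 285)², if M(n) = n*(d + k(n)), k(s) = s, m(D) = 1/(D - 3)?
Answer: 194602500/2401 ≈ 81051.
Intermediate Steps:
m(D) = 1/(-3 + D)
d = -2 (d = -4 + 2*(-3 + 2*2) = -4 + 2*(-3 + 4) = -4 + 2*1 = -4 + 2 = -2)
M(n) = n*(-2 + n)
(M(m(-4)) - 285)² = ((-2 + 1/(-3 - 4))/(-3 - 4) - 285)² = ((-2 + 1/(-7))/(-7) - 285)² = (-(-2 - ⅐)/7 - 285)² = (-⅐*(-15/7) - 285)² = (15/49 - 285)² = (-13950/49)² = 194602500/2401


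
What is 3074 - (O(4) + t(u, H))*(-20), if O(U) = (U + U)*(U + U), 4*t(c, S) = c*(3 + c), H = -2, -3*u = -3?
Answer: 4374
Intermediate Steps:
u = 1 (u = -1/3*(-3) = 1)
t(c, S) = c*(3 + c)/4 (t(c, S) = (c*(3 + c))/4 = c*(3 + c)/4)
O(U) = 4*U**2 (O(U) = (2*U)*(2*U) = 4*U**2)
3074 - (O(4) + t(u, H))*(-20) = 3074 - (4*4**2 + (1/4)*1*(3 + 1))*(-20) = 3074 - (4*16 + (1/4)*1*4)*(-20) = 3074 - (64 + 1)*(-20) = 3074 - 65*(-20) = 3074 - 1*(-1300) = 3074 + 1300 = 4374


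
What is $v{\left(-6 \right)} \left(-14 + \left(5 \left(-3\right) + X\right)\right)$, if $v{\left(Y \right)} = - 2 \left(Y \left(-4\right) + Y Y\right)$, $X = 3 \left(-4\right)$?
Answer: $4920$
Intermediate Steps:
$X = -12$
$v{\left(Y \right)} = - 2 Y^{2} + 8 Y$ ($v{\left(Y \right)} = - 2 \left(- 4 Y + Y^{2}\right) = - 2 \left(Y^{2} - 4 Y\right) = - 2 Y^{2} + 8 Y$)
$v{\left(-6 \right)} \left(-14 + \left(5 \left(-3\right) + X\right)\right) = 2 \left(-6\right) \left(4 - -6\right) \left(-14 + \left(5 \left(-3\right) - 12\right)\right) = 2 \left(-6\right) \left(4 + 6\right) \left(-14 - 27\right) = 2 \left(-6\right) 10 \left(-14 - 27\right) = \left(-120\right) \left(-41\right) = 4920$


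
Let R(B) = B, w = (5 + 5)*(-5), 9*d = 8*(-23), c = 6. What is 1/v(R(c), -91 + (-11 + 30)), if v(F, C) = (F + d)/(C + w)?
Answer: 549/65 ≈ 8.4462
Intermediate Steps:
d = -184/9 (d = (8*(-23))/9 = (1/9)*(-184) = -184/9 ≈ -20.444)
w = -50 (w = 10*(-5) = -50)
v(F, C) = (-184/9 + F)/(-50 + C) (v(F, C) = (F - 184/9)/(C - 50) = (-184/9 + F)/(-50 + C))
1/v(R(c), -91 + (-11 + 30)) = 1/((-184/9 + 6)/(-50 + (-91 + (-11 + 30)))) = 1/(-130/9/(-50 + (-91 + 19))) = 1/(-130/9/(-50 - 72)) = 1/(-130/9/(-122)) = 1/(-1/122*(-130/9)) = 1/(65/549) = 549/65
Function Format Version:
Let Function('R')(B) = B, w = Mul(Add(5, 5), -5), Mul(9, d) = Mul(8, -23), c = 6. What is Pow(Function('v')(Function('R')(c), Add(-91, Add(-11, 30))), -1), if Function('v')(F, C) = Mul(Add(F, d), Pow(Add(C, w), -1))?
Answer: Rational(549, 65) ≈ 8.4462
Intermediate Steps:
d = Rational(-184, 9) (d = Mul(Rational(1, 9), Mul(8, -23)) = Mul(Rational(1, 9), -184) = Rational(-184, 9) ≈ -20.444)
w = -50 (w = Mul(10, -5) = -50)
Function('v')(F, C) = Mul(Pow(Add(-50, C), -1), Add(Rational(-184, 9), F)) (Function('v')(F, C) = Mul(Add(F, Rational(-184, 9)), Pow(Add(C, -50), -1)) = Mul(Add(Rational(-184, 9), F), Pow(Add(-50, C), -1)) = Mul(Pow(Add(-50, C), -1), Add(Rational(-184, 9), F)))
Pow(Function('v')(Function('R')(c), Add(-91, Add(-11, 30))), -1) = Pow(Mul(Pow(Add(-50, Add(-91, Add(-11, 30))), -1), Add(Rational(-184, 9), 6)), -1) = Pow(Mul(Pow(Add(-50, Add(-91, 19)), -1), Rational(-130, 9)), -1) = Pow(Mul(Pow(Add(-50, -72), -1), Rational(-130, 9)), -1) = Pow(Mul(Pow(-122, -1), Rational(-130, 9)), -1) = Pow(Mul(Rational(-1, 122), Rational(-130, 9)), -1) = Pow(Rational(65, 549), -1) = Rational(549, 65)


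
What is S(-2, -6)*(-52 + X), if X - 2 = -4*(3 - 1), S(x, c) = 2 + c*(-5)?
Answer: -1856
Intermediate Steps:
S(x, c) = 2 - 5*c
X = -6 (X = 2 - 4*(3 - 1) = 2 - 4*2 = 2 - 8 = -6)
S(-2, -6)*(-52 + X) = (2 - 5*(-6))*(-52 - 6) = (2 + 30)*(-58) = 32*(-58) = -1856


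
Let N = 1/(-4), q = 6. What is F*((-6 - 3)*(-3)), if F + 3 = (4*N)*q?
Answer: -243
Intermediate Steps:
N = -¼ ≈ -0.25000
F = -9 (F = -3 + (4*(-¼))*6 = -3 - 1*6 = -3 - 6 = -9)
F*((-6 - 3)*(-3)) = -9*(-6 - 3)*(-3) = -(-81)*(-3) = -9*27 = -243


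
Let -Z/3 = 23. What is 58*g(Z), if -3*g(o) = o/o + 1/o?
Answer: -3944/207 ≈ -19.053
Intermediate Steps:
Z = -69 (Z = -3*23 = -69)
g(o) = -1/3 - 1/(3*o) (g(o) = -(o/o + 1/o)/3 = -(1 + 1/o)/3 = -1/3 - 1/(3*o))
58*g(Z) = 58*((1/3)*(-1 - 1*(-69))/(-69)) = 58*((1/3)*(-1/69)*(-1 + 69)) = 58*((1/3)*(-1/69)*68) = 58*(-68/207) = -3944/207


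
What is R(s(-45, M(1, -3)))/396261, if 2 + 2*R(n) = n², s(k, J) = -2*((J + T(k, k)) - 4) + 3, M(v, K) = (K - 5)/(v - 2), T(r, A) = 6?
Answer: 287/792522 ≈ 0.00036214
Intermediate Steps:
M(v, K) = (-5 + K)/(-2 + v)
s(k, J) = -1 - 2*J (s(k, J) = -2*((J + 6) - 4) + 3 = -2*((6 + J) - 4) + 3 = -2*(2 + J) + 3 = (-4 - 2*J) + 3 = -1 - 2*J)
R(n) = -1 + n²/2
R(s(-45, M(1, -3)))/396261 = (-1 + (-1 - 2*(-5 - 3)/(-2 + 1))²/2)/396261 = (-1 + (-1 - 2*(-8)/(-1))²/2)*(1/396261) = (-1 + (-1 - (-2)*(-8))²/2)*(1/396261) = (-1 + (-1 - 2*8)²/2)*(1/396261) = (-1 + (-1 - 16)²/2)*(1/396261) = (-1 + (½)*(-17)²)*(1/396261) = (-1 + (½)*289)*(1/396261) = (-1 + 289/2)*(1/396261) = (287/2)*(1/396261) = 287/792522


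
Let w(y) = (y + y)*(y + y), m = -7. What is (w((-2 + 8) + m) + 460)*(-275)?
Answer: -127600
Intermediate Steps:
w(y) = 4*y**2 (w(y) = (2*y)*(2*y) = 4*y**2)
(w((-2 + 8) + m) + 460)*(-275) = (4*((-2 + 8) - 7)**2 + 460)*(-275) = (4*(6 - 7)**2 + 460)*(-275) = (4*(-1)**2 + 460)*(-275) = (4*1 + 460)*(-275) = (4 + 460)*(-275) = 464*(-275) = -127600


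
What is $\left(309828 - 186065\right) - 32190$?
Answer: $91573$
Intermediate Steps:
$\left(309828 - 186065\right) - 32190 = 123763 - 32190 = 91573$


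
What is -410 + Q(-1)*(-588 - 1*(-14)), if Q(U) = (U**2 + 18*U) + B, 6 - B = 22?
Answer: 18532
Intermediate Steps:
B = -16 (B = 6 - 1*22 = 6 - 22 = -16)
Q(U) = -16 + U**2 + 18*U (Q(U) = (U**2 + 18*U) - 16 = -16 + U**2 + 18*U)
-410 + Q(-1)*(-588 - 1*(-14)) = -410 + (-16 + (-1)**2 + 18*(-1))*(-588 - 1*(-14)) = -410 + (-16 + 1 - 18)*(-588 + 14) = -410 - 33*(-574) = -410 + 18942 = 18532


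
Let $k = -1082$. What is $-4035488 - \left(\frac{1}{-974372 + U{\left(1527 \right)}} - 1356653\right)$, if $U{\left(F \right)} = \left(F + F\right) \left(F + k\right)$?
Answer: $- \frac{1030435313431}{384658} \approx -2.6788 \cdot 10^{6}$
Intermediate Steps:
$U{\left(F \right)} = 2 F \left(-1082 + F\right)$ ($U{\left(F \right)} = \left(F + F\right) \left(F - 1082\right) = 2 F \left(-1082 + F\right)$)
$-4035488 - \left(\frac{1}{-974372 + U{\left(1527 \right)}} - 1356653\right) = -4035488 - \left(\frac{1}{-974372 + 2 \cdot 1527 \left(-1082 + 1527\right)} - 1356653\right) = -4035488 - \left(\frac{1}{-974372 + 2 \cdot 1527 \cdot 445} - 1356653\right) = -4035488 - \left(\frac{1}{-974372 + 1359030} - 1356653\right) = -4035488 - \left(\frac{1}{384658} - 1356653\right) = -4035488 - - \frac{521847429673}{384658} = -4035488 + \frac{521847429673}{384658} = - \frac{1030435313431}{384658}$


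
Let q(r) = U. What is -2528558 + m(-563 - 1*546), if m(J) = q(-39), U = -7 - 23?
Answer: -2528588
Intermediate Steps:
U = -30
q(r) = -30
m(J) = -30
-2528558 + m(-563 - 1*546) = -2528558 - 30 = -2528588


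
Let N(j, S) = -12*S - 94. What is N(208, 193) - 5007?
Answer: -7417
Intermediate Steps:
N(j, S) = -94 - 12*S
N(208, 193) - 5007 = (-94 - 12*193) - 5007 = (-94 - 2316) - 5007 = -2410 - 5007 = -7417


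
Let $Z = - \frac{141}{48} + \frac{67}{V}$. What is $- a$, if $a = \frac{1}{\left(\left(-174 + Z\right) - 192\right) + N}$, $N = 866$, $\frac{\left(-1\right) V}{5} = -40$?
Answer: $- \frac{400}{198959} \approx -0.0020105$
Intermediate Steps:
$V = 200$ ($V = \left(-5\right) \left(-40\right) = 200$)
$Z = - \frac{1041}{400}$ ($Z = - \frac{141}{48} + \frac{67}{200} = \left(-141\right) \frac{1}{48} + 67 \cdot \frac{1}{200} = - \frac{47}{16} + \frac{67}{200} = - \frac{1041}{400} \approx -2.6025$)
$a = \frac{400}{198959}$ ($a = \frac{1}{\left(\left(-174 - \frac{1041}{400}\right) - 192\right) + 866} = \frac{1}{\left(- \frac{70641}{400} - 192\right) + 866} = \frac{1}{- \frac{147441}{400} + 866} = \frac{1}{\frac{198959}{400}} = \frac{400}{198959} \approx 0.0020105$)
$- a = \left(-1\right) \frac{400}{198959} = - \frac{400}{198959}$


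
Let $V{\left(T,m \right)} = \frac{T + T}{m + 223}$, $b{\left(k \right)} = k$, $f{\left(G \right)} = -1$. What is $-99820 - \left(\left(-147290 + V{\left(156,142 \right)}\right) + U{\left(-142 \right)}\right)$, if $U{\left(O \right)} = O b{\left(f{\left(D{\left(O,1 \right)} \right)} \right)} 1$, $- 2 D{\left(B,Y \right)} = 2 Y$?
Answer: $\frac{17274408}{365} \approx 47327.0$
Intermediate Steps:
$D{\left(B,Y \right)} = - Y$ ($D{\left(B,Y \right)} = - \frac{2 Y}{2} = - Y$)
$V{\left(T,m \right)} = \frac{2 T}{223 + m}$
$U{\left(O \right)} = - O$ ($U{\left(O \right)} = O \left(-1\right) 1 = - O 1 = - O$)
$-99820 - \left(\left(-147290 + V{\left(156,142 \right)}\right) + U{\left(-142 \right)}\right) = -99820 - \left(\left(-147290 + 2 \cdot 156 \frac{1}{223 + 142}\right) - -142\right) = -99820 - \left(\left(-147290 + 2 \cdot 156 \cdot \frac{1}{365}\right) + 142\right) = -99820 - \left(\left(-147290 + \frac{312}{365}\right) + 142\right) = -99820 - \left(- \frac{53760538}{365} + 142\right) = -99820 - - \frac{53708708}{365} = -99820 + \frac{53708708}{365} = \frac{17274408}{365}$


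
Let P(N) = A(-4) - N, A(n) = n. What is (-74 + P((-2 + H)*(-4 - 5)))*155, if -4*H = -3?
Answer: -55335/4 ≈ -13834.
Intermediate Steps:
H = ¾ (H = -¼*(-3) = ¾ ≈ 0.75000)
P(N) = -4 - N
(-74 + P((-2 + H)*(-4 - 5)))*155 = (-74 + (-4 - (-2 + ¾)*(-4 - 5)))*155 = (-74 + (-4 - (-5)*(-9)/4))*155 = (-74 + (-4 - 1*45/4))*155 = (-74 + (-4 - 45/4))*155 = (-74 - 61/4)*155 = -357/4*155 = -55335/4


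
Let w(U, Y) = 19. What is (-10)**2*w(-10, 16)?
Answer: 1900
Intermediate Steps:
(-10)**2*w(-10, 16) = (-10)**2*19 = 100*19 = 1900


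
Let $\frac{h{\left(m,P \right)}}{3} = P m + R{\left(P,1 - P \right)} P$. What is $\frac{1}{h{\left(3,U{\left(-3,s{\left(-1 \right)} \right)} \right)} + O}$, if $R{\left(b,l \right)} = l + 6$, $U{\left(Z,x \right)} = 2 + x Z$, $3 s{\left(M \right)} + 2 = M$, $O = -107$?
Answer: $- \frac{1}{32} \approx -0.03125$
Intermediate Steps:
$s{\left(M \right)} = - \frac{2}{3} + \frac{M}{3}$
$U{\left(Z,x \right)} = 2 + Z x$
$R{\left(b,l \right)} = 6 + l$
$h{\left(m,P \right)} = 3 P m + 3 P \left(7 - P\right)$ ($h{\left(m,P \right)} = 3 \left(P m + \left(6 - \left(-1 + P\right)\right) P\right) = 3 \left(P m + \left(7 - P\right) P\right) = 3 \left(P m + P \left(7 - P\right)\right) = 3 P m + 3 P \left(7 - P\right)$)
$\frac{1}{h{\left(3,U{\left(-3,s{\left(-1 \right)} \right)} \right)} + O} = \frac{1}{3 \left(2 - 3 \left(- \frac{2}{3} + \frac{1}{3} \left(-1\right)\right)\right) \left(7 + 3 - \left(2 - 3 \left(- \frac{2}{3} + \frac{1}{3} \left(-1\right)\right)\right)\right) - 107} = \frac{1}{3 \left(2 - 3 \left(- \frac{2}{3} - \frac{1}{3}\right)\right) \left(7 + 3 - \left(2 - 3 \left(- \frac{2}{3} - \frac{1}{3}\right)\right)\right) - 107} = \frac{1}{3 \left(2 - -3\right) \left(7 + 3 - \left(2 - -3\right)\right) - 107} = \frac{1}{3 \left(2 + 3\right) \left(7 + 3 - \left(2 + 3\right)\right) - 107} = \frac{1}{3 \cdot 5 \left(7 + 3 - 5\right) - 107} = \frac{1}{3 \cdot 5 \cdot 5 - 107} = \frac{1}{75 - 107} = \frac{1}{-32} = - \frac{1}{32}$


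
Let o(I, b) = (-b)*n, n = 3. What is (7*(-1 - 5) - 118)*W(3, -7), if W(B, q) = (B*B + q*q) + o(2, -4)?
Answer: -11200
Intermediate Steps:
o(I, b) = -3*b (o(I, b) = -b*3 = -3*b)
W(B, q) = 12 + B**2 + q**2 (W(B, q) = (B*B + q*q) - 3*(-4) = (B**2 + q**2) + 12 = 12 + B**2 + q**2)
(7*(-1 - 5) - 118)*W(3, -7) = (7*(-1 - 5) - 118)*(12 + 3**2 + (-7)**2) = (7*(-6) - 118)*(12 + 9 + 49) = (-42 - 118)*70 = -160*70 = -11200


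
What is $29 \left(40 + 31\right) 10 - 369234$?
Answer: $-348644$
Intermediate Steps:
$29 \left(40 + 31\right) 10 - 369234 = 29 \cdot 71 \cdot 10 - 369234 = 2059 \cdot 10 - 369234 = 20590 - 369234 = -348644$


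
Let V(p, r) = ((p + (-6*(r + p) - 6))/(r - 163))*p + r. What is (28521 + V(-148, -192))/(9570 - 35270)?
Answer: -10335923/9123500 ≈ -1.1329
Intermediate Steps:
V(p, r) = r + p*(-6 - 6*r - 5*p)/(-163 + r) (V(p, r) = ((p + (-6*(p + r) - 6))/(-163 + r))*p + r = ((p + ((-6*p - 6*r) - 6))/(-163 + r))*p + r = ((p + (-6 - 6*p - 6*r))/(-163 + r))*p + r = ((-6 - 6*r - 5*p)/(-163 + r))*p + r = p*(-6 - 6*r - 5*p)/(-163 + r) + r = r + p*(-6 - 6*r - 5*p)/(-163 + r))
(28521 + V(-148, -192))/(9570 - 35270) = (28521 + ((-192)**2 - 163*(-192) - 6*(-148) - 5*(-148)**2 - 6*(-148)*(-192))/(-163 - 192))/(9570 - 35270) = (28521 + (36864 + 31296 + 888 - 5*21904 - 170496)/(-355))/(-25700) = (28521 - (36864 + 31296 + 888 - 109520 - 170496)/355)*(-1/25700) = (28521 - 1/355*(-210968))*(-1/25700) = (28521 + 210968/355)*(-1/25700) = (10335923/355)*(-1/25700) = -10335923/9123500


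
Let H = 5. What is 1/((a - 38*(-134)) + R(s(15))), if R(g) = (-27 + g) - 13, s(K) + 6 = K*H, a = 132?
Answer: 1/5253 ≈ 0.00019037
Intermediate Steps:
s(K) = -6 + 5*K (s(K) = -6 + K*5 = -6 + 5*K)
R(g) = -40 + g
1/((a - 38*(-134)) + R(s(15))) = 1/((132 - 38*(-134)) + (-40 + (-6 + 5*15))) = 1/((132 + 5092) + (-40 + (-6 + 75))) = 1/(5224 + (-40 + 69)) = 1/(5224 + 29) = 1/5253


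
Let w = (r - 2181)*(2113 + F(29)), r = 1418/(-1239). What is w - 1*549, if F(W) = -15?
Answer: -5672994557/1239 ≈ -4.5787e+6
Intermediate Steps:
r = -1418/1239 (r = 1418*(-1/1239) = -1418/1239 ≈ -1.1445)
w = -5672314346/1239 (w = (-1418/1239 - 2181)*(2113 - 15) = -2703677/1239*2098 = -5672314346/1239 ≈ -4.5781e+6)
w - 1*549 = -5672314346/1239 - 1*549 = -5672314346/1239 - 549 = -5672994557/1239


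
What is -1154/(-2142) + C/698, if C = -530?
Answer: -82442/373779 ≈ -0.22056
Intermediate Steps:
-1154/(-2142) + C/698 = -1154/(-2142) - 530/698 = -1154*(-1/2142) - 530*1/698 = 577/1071 - 265/349 = -82442/373779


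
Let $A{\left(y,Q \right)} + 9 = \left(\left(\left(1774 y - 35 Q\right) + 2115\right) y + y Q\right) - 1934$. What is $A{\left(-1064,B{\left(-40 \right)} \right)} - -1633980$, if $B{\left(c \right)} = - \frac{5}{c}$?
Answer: $2007724503$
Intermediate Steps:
$A{\left(y,Q \right)} = -1943 + Q y + y \left(2115 - 35 Q + 1774 y\right)$ ($A{\left(y,Q \right)} = -9 - \left(1934 - y Q - \left(\left(1774 y - 35 Q\right) + 2115\right) y\right) = -9 - \left(1934 - Q y - \left(\left(- 35 Q + 1774 y\right) + 2115\right) y\right) = -9 - \left(1934 - Q y - \left(2115 - 35 Q + 1774 y\right) y\right) = -9 - \left(1934 - Q y - y \left(2115 - 35 Q + 1774 y\right)\right) = -9 + \left(-1934 + Q y + y \left(2115 - 35 Q + 1774 y\right)\right) = -1943 + Q y + y \left(2115 - 35 Q + 1774 y\right)$)
$A{\left(-1064,B{\left(-40 \right)} \right)} - -1633980 = \left(-1943 + 1774 \left(-1064\right)^{2} + 2115 \left(-1064\right) - 34 \left(- \frac{5}{-40}\right) \left(-1064\right)\right) - -1633980 = \left(-1943 + 1774 \cdot 1132096 - 2250360 - 34 \left(\left(-5\right) \left(- \frac{1}{40}\right)\right) \left(-1064\right)\right) + 1633980 = \left(-1943 + 2008338304 - 2250360 - \frac{17}{4} \left(-1064\right)\right) + 1633980 = \left(-1943 + 2008338304 - 2250360 + 4522\right) + 1633980 = 2006090523 + 1633980 = 2007724503$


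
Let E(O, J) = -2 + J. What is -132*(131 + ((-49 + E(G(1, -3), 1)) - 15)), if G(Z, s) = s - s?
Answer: -8712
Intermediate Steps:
G(Z, s) = 0
-132*(131 + ((-49 + E(G(1, -3), 1)) - 15)) = -132*(131 + ((-49 + (-2 + 1)) - 15)) = -132*(131 + ((-49 - 1) - 15)) = -132*(131 + (-50 - 15)) = -132*(131 - 65) = -132*66 = -8712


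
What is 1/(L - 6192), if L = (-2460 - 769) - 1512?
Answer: -1/10933 ≈ -9.1466e-5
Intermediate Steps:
L = -4741 (L = -3229 - 1512 = -4741)
1/(L - 6192) = 1/(-4741 - 6192) = 1/(-10933) = -1/10933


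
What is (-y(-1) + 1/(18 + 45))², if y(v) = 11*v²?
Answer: 478864/3969 ≈ 120.65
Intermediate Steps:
(-y(-1) + 1/(18 + 45))² = (-11*(-1)² + 1/(18 + 45))² = (-11 + 1/63)² = (-692/63)² = 478864/3969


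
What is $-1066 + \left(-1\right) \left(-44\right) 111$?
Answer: $3818$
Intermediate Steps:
$-1066 + \left(-1\right) \left(-44\right) 111 = -1066 + 44 \cdot 111 = -1066 + 4884 = 3818$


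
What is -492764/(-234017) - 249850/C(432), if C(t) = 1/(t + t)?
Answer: -50517342904036/234017 ≈ -2.1587e+8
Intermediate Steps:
C(t) = 1/(2*t)
-492764/(-234017) - 249850/C(432) = -492764/(-234017) - 249850/((½)/432) = -492764*(-1/234017) - 249850/((½)*(1/432)) = 492764/234017 - 249850/1/864 = 492764/234017 - 249850*864 = 492764/234017 - 215870400 = -50517342904036/234017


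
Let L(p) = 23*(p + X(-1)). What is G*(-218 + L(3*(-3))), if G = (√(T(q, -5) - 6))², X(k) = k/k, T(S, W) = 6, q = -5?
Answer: 0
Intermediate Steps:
X(k) = 1
G = 0 (G = (√(6 - 6))² = (√0)² = 0² = 0)
L(p) = 23 + 23*p (L(p) = 23*(p + 1) = 23*(1 + p) = 23 + 23*p)
G*(-218 + L(3*(-3))) = 0*(-218 + (23 + 23*(3*(-3)))) = 0*(-218 + (23 + 23*(-9))) = 0*(-218 + (23 - 207)) = 0*(-218 - 184) = 0*(-402) = 0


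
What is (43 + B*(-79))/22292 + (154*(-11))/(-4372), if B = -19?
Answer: 5564127/12182578 ≈ 0.45673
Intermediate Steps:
(43 + B*(-79))/22292 + (154*(-11))/(-4372) = (43 - 19*(-79))/22292 + (154*(-11))/(-4372) = (43 + 1501)*(1/22292) - 1694*(-1/4372) = 1544*(1/22292) + 847/2186 = 386/5573 + 847/2186 = 5564127/12182578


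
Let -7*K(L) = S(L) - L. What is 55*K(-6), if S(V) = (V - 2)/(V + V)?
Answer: -1100/21 ≈ -52.381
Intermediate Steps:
S(V) = (-2 + V)/(2*V) (S(V) = (-2 + V)/((2*V)) = (-2 + V)*(1/(2*V)) = (-2 + V)/(2*V))
K(L) = L/7 - (-2 + L)/(14*L) (K(L) = -((-2 + L)/(2*L) - L)/7 = -(-L + (-2 + L)/(2*L))/7 = L/7 - (-2 + L)/(14*L))
55*K(-6) = 55*((1/14)*(2 - 1*(-6) + 2*(-6)²)/(-6)) = 55*((1/14)*(-⅙)*(2 + 6 + 2*36)) = 55*((1/14)*(-⅙)*(2 + 6 + 72)) = 55*((1/14)*(-⅙)*80) = 55*(-20/21) = -1100/21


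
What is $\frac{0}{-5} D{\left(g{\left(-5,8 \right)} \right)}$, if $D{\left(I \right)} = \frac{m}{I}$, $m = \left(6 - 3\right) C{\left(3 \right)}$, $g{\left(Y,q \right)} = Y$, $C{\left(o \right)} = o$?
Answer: $0$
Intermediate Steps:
$m = 9$ ($m = \left(6 - 3\right) 3 = 3 \cdot 3 = 9$)
$D{\left(I \right)} = \frac{9}{I}$
$\frac{0}{-5} D{\left(g{\left(-5,8 \right)} \right)} = \frac{0}{-5} \frac{9}{-5} = 0 \left(- \frac{1}{5}\right) 9 \left(- \frac{1}{5}\right) = 0 \left(- \frac{9}{5}\right) = 0$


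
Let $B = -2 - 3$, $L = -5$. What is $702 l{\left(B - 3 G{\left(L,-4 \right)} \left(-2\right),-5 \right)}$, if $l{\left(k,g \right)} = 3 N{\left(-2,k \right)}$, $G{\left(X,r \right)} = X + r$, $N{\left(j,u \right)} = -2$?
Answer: $-4212$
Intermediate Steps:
$B = -5$ ($B = -2 - 3 = -5$)
$l{\left(k,g \right)} = -6$ ($l{\left(k,g \right)} = 3 \left(-2\right) = -6$)
$702 l{\left(B - 3 G{\left(L,-4 \right)} \left(-2\right),-5 \right)} = 702 \left(-6\right) = -4212$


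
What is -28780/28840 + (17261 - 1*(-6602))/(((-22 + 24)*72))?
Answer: 17101615/103824 ≈ 164.72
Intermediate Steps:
-28780/28840 + (17261 - 1*(-6602))/(((-22 + 24)*72)) = -28780*1/28840 + (17261 + 6602)/((2*72)) = -1439/1442 + 23863/144 = 17101615/103824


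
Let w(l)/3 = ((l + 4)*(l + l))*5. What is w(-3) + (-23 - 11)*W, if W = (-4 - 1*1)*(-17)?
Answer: -2980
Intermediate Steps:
w(l) = 30*l*(4 + l) (w(l) = 3*(((l + 4)*(l + l))*5) = 3*(((4 + l)*(2*l))*5) = 3*((2*l*(4 + l))*5) = 3*(10*l*(4 + l)) = 30*l*(4 + l))
W = 85 (W = (-4 - 1)*(-17) = -5*(-17) = 85)
w(-3) + (-23 - 11)*W = 30*(-3)*(4 - 3) + (-23 - 11)*85 = 30*(-3)*1 - 34*85 = -90 - 2890 = -2980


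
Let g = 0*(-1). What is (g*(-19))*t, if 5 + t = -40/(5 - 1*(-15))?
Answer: 0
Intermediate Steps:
t = -7 (t = -5 - 40/(5 - 1*(-15)) = -5 - 40/(5 + 15) = -5 - 40/20 = -5 - 40*1/20 = -5 - 2 = -7)
g = 0
(g*(-19))*t = (0*(-19))*(-7) = 0*(-7) = 0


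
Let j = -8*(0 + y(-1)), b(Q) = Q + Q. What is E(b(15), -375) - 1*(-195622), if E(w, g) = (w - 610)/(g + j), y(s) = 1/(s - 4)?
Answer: 365229174/1867 ≈ 1.9562e+5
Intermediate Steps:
b(Q) = 2*Q
y(s) = 1/(-4 + s)
j = 8/5 (j = -8*(0 + 1/(-4 - 1)) = -8*(0 + 1/(-5)) = -8*(0 - ⅕) = -8*(-⅕) = 8/5 ≈ 1.6000)
E(w, g) = (-610 + w)/(8/5 + g) (E(w, g) = (w - 610)/(g + 8/5) = (-610 + w)/(8/5 + g))
E(b(15), -375) - 1*(-195622) = 5*(-610 + 2*15)/(8 + 5*(-375)) - 1*(-195622) = 5*(-610 + 30)/(8 - 1875) + 195622 = 5*(-580)/(-1867) + 195622 = 5*(-1/1867)*(-580) + 195622 = 2900/1867 + 195622 = 365229174/1867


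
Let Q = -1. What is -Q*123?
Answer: 123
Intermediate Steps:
-Q*123 = -(-1)*123 = -1*(-123) = 123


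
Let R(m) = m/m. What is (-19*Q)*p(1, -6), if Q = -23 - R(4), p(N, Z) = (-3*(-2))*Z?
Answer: -16416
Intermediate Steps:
R(m) = 1
p(N, Z) = 6*Z
Q = -24 (Q = -23 - 1*1 = -23 - 1 = -24)
(-19*Q)*p(1, -6) = (-19*(-24))*(6*(-6)) = 456*(-36) = -16416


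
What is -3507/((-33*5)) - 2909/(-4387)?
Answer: 5288398/241285 ≈ 21.918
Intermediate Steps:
-3507/((-33*5)) - 2909/(-4387) = -3507/(-165) - 2909*(-1/4387) = -3507*(-1/165) + 2909/4387 = 1169/55 + 2909/4387 = 5288398/241285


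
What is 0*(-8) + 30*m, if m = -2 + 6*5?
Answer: 840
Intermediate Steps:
m = 28 (m = -2 + 30 = 28)
0*(-8) + 30*m = 0*(-8) + 30*28 = 0 + 840 = 840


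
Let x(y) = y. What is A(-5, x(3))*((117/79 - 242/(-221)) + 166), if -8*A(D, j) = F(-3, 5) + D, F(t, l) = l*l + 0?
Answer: -14715845/34918 ≈ -421.44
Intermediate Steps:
F(t, l) = l² (F(t, l) = l² + 0 = l²)
A(D, j) = -25/8 - D/8 (A(D, j) = -(5² + D)/8 = -(25 + D)/8 = -25/8 - D/8)
A(-5, x(3))*((117/79 - 242/(-221)) + 166) = (-25/8 - ⅛*(-5))*((117/79 - 242/(-221)) + 166) = (-25/8 + 5/8)*((117*(1/79) - 242*(-1/221)) + 166) = -5*((117/79 + 242/221) + 166)/2 = -5*(44975/17459 + 166)/2 = -5/2*2943169/17459 = -14715845/34918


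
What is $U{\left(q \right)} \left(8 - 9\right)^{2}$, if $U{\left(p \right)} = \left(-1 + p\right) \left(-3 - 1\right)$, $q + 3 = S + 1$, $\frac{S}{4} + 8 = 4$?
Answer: $76$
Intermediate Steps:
$S = -16$ ($S = -32 + 4 \cdot 4 = -32 + 16 = -16$)
$q = -18$ ($q = -3 + \left(-16 + 1\right) = -3 - 15 = -18$)
$U{\left(p \right)} = 4 - 4 p$ ($U{\left(p \right)} = \left(-1 + p\right) \left(-4\right) = 4 - 4 p$)
$U{\left(q \right)} \left(8 - 9\right)^{2} = \left(4 - -72\right) \left(8 - 9\right)^{2} = \left(4 + 72\right) \left(-1\right)^{2} = 76 \cdot 1 = 76$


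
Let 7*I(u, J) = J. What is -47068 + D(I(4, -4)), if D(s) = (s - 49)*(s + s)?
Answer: -2303556/49 ≈ -47011.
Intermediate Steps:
I(u, J) = J/7
D(s) = 2*s*(-49 + s) (D(s) = (-49 + s)*(2*s) = 2*s*(-49 + s))
-47068 + D(I(4, -4)) = -47068 + 2*((⅐)*(-4))*(-49 + (⅐)*(-4)) = -47068 + 2*(-4/7)*(-49 - 4/7) = -47068 + 2*(-4/7)*(-347/7) = -47068 + 2776/49 = -2303556/49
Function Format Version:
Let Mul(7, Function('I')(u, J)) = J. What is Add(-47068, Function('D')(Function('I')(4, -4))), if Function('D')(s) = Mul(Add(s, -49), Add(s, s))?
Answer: Rational(-2303556, 49) ≈ -47011.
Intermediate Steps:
Function('I')(u, J) = Mul(Rational(1, 7), J)
Function('D')(s) = Mul(2, s, Add(-49, s)) (Function('D')(s) = Mul(Add(-49, s), Mul(2, s)) = Mul(2, s, Add(-49, s)))
Add(-47068, Function('D')(Function('I')(4, -4))) = Add(-47068, Mul(2, Mul(Rational(1, 7), -4), Add(-49, Mul(Rational(1, 7), -4)))) = Add(-47068, Mul(2, Rational(-4, 7), Add(-49, Rational(-4, 7)))) = Add(-47068, Mul(2, Rational(-4, 7), Rational(-347, 7))) = Add(-47068, Rational(2776, 49)) = Rational(-2303556, 49)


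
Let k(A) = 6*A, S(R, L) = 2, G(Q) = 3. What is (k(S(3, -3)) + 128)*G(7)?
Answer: 420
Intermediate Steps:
(k(S(3, -3)) + 128)*G(7) = (6*2 + 128)*3 = (12 + 128)*3 = 140*3 = 420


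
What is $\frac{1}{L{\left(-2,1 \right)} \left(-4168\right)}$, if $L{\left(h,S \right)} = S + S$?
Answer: $- \frac{1}{8336} \approx -0.00011996$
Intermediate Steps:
$L{\left(h,S \right)} = 2 S$
$\frac{1}{L{\left(-2,1 \right)} \left(-4168\right)} = \frac{1}{2 \cdot 1 \left(-4168\right)} = \frac{1}{2 \left(-4168\right)} = \frac{1}{-8336} = - \frac{1}{8336}$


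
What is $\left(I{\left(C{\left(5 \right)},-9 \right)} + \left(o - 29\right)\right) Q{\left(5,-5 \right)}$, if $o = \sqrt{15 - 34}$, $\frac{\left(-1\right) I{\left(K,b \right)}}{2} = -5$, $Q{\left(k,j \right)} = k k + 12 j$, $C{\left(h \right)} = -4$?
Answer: $665 - 35 i \sqrt{19} \approx 665.0 - 152.56 i$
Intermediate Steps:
$Q{\left(k,j \right)} = k^{2} + 12 j$
$I{\left(K,b \right)} = 10$ ($I{\left(K,b \right)} = \left(-2\right) \left(-5\right) = 10$)
$o = i \sqrt{19}$ ($o = \sqrt{-19} = i \sqrt{19} \approx 4.3589 i$)
$\left(I{\left(C{\left(5 \right)},-9 \right)} + \left(o - 29\right)\right) Q{\left(5,-5 \right)} = \left(10 - \left(29 - i \sqrt{19}\right)\right) \left(5^{2} + 12 \left(-5\right)\right) = \left(10 - \left(29 - i \sqrt{19}\right)\right) \left(25 - 60\right) = \left(-19 + i \sqrt{19}\right) \left(-35\right) = 665 - 35 i \sqrt{19}$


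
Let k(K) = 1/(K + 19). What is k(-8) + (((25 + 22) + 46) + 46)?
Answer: 1530/11 ≈ 139.09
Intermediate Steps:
k(K) = 1/(19 + K)
k(-8) + (((25 + 22) + 46) + 46) = 1/(19 - 8) + (((25 + 22) + 46) + 46) = 1/11 + ((47 + 46) + 46) = 1/11 + (93 + 46) = 1/11 + 139 = 1530/11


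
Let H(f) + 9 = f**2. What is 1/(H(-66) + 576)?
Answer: 1/4923 ≈ 0.00020313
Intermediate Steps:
H(f) = -9 + f**2
1/(H(-66) + 576) = 1/((-9 + (-66)**2) + 576) = 1/((-9 + 4356) + 576) = 1/(4347 + 576) = 1/4923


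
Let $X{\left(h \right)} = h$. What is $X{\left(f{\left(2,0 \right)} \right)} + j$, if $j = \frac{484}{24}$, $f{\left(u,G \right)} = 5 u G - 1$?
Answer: $\frac{115}{6} \approx 19.167$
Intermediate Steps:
$f{\left(u,G \right)} = -1 + 5 G u$ ($f{\left(u,G \right)} = 5 G u - 1 = -1 + 5 G u$)
$j = \frac{121}{6}$ ($j = 484 \cdot \frac{1}{24} = \frac{121}{6} \approx 20.167$)
$X{\left(f{\left(2,0 \right)} \right)} + j = \left(-1 + 5 \cdot 0 \cdot 2\right) + \frac{121}{6} = \left(-1 + 0\right) + \frac{121}{6} = -1 + \frac{121}{6} = \frac{115}{6}$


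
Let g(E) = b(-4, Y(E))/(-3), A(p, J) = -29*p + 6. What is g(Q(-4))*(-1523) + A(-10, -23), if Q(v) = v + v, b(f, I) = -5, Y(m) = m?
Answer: -6727/3 ≈ -2242.3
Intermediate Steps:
A(p, J) = 6 - 29*p
Q(v) = 2*v
g(E) = 5/3 (g(E) = -5/(-3) = -5*(-⅓) = 5/3)
g(Q(-4))*(-1523) + A(-10, -23) = (5/3)*(-1523) + (6 - 29*(-10)) = -7615/3 + (6 + 290) = -7615/3 + 296 = -6727/3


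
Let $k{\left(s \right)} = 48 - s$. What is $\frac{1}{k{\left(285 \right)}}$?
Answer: $- \frac{1}{237} \approx -0.0042194$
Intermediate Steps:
$\frac{1}{k{\left(285 \right)}} = \frac{1}{48 - 285} = \frac{1}{-237} = - \frac{1}{237}$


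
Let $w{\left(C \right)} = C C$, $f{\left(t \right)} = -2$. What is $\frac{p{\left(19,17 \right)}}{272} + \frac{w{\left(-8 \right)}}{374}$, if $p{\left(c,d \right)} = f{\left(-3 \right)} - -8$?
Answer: $\frac{17}{88} \approx 0.19318$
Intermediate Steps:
$w{\left(C \right)} = C^{2}$
$p{\left(c,d \right)} = 6$ ($p{\left(c,d \right)} = -2 - -8 = -2 + 8 = 6$)
$\frac{p{\left(19,17 \right)}}{272} + \frac{w{\left(-8 \right)}}{374} = \frac{6}{272} + \frac{\left(-8\right)^{2}}{374} = 6 \cdot \frac{1}{272} + 64 \cdot \frac{1}{374} = \frac{3}{136} + \frac{32}{187} = \frac{17}{88}$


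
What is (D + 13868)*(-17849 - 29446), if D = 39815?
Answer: -2538937485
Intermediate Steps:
(D + 13868)*(-17849 - 29446) = (39815 + 13868)*(-17849 - 29446) = 53683*(-47295) = -2538937485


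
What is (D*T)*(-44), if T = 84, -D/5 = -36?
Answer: -665280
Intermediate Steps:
D = 180 (D = -5*(-36) = 180)
(D*T)*(-44) = (180*84)*(-44) = 15120*(-44) = -665280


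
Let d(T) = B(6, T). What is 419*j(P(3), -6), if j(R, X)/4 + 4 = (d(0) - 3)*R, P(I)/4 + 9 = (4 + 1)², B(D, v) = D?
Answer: 315088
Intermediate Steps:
d(T) = 6
P(I) = 64 (P(I) = -36 + 4*(4 + 1)² = -36 + 4*5² = -36 + 4*25 = -36 + 100 = 64)
j(R, X) = -16 + 12*R (j(R, X) = -16 + 4*((6 - 3)*R) = -16 + 4*(3*R) = -16 + 12*R)
419*j(P(3), -6) = 419*(-16 + 12*64) = 419*(-16 + 768) = 419*752 = 315088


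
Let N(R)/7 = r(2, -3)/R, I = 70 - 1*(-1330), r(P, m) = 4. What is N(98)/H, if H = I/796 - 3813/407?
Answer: -161986/4314359 ≈ -0.037546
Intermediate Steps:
I = 1400 (I = 70 + 1330 = 1400)
N(R) = 28/R (N(R) = 7*(4/R) = 28/R)
H = -616337/80993 (H = 1400/796 - 3813/407 = 1400*(1/796) - 3813*1/407 = 350/199 - 3813/407 = -616337/80993 ≈ -7.6098)
N(98)/H = (28/98)/(-616337/80993) = (28*(1/98))*(-80993/616337) = (2/7)*(-80993/616337) = -161986/4314359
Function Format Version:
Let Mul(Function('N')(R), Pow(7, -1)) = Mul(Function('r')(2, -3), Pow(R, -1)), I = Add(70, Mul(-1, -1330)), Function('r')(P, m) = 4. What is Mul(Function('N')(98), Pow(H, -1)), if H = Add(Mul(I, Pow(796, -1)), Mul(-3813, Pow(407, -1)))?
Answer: Rational(-161986, 4314359) ≈ -0.037546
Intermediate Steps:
I = 1400 (I = Add(70, 1330) = 1400)
Function('N')(R) = Mul(28, Pow(R, -1)) (Function('N')(R) = Mul(7, Mul(4, Pow(R, -1))) = Mul(28, Pow(R, -1)))
H = Rational(-616337, 80993) (H = Add(Mul(1400, Pow(796, -1)), Mul(-3813, Pow(407, -1))) = Add(Mul(1400, Rational(1, 796)), Mul(-3813, Rational(1, 407))) = Add(Rational(350, 199), Rational(-3813, 407)) = Rational(-616337, 80993) ≈ -7.6098)
Mul(Function('N')(98), Pow(H, -1)) = Mul(Mul(28, Pow(98, -1)), Pow(Rational(-616337, 80993), -1)) = Mul(Mul(28, Rational(1, 98)), Rational(-80993, 616337)) = Mul(Rational(2, 7), Rational(-80993, 616337)) = Rational(-161986, 4314359)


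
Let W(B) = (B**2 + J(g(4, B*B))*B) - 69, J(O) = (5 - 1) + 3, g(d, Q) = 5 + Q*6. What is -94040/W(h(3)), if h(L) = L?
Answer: 94040/39 ≈ 2411.3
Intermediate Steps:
g(d, Q) = 5 + 6*Q
J(O) = 7 (J(O) = 4 + 3 = 7)
W(B) = -69 + B**2 + 7*B (W(B) = (B**2 + 7*B) - 69 = -69 + B**2 + 7*B)
-94040/W(h(3)) = -94040/(-69 + 3**2 + 7*3) = -94040/(-69 + 9 + 21) = -94040/(-39) = -94040*(-1/39) = 94040/39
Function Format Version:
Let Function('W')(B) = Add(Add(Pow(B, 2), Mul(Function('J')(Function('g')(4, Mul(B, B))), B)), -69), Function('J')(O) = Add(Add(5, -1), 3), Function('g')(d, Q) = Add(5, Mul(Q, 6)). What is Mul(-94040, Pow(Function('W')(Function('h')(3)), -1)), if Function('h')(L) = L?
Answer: Rational(94040, 39) ≈ 2411.3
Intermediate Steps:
Function('g')(d, Q) = Add(5, Mul(6, Q))
Function('J')(O) = 7 (Function('J')(O) = Add(4, 3) = 7)
Function('W')(B) = Add(-69, Pow(B, 2), Mul(7, B)) (Function('W')(B) = Add(Add(Pow(B, 2), Mul(7, B)), -69) = Add(-69, Pow(B, 2), Mul(7, B)))
Mul(-94040, Pow(Function('W')(Function('h')(3)), -1)) = Mul(-94040, Pow(Add(-69, Pow(3, 2), Mul(7, 3)), -1)) = Mul(-94040, Pow(Add(-69, 9, 21), -1)) = Mul(-94040, Pow(-39, -1)) = Mul(-94040, Rational(-1, 39)) = Rational(94040, 39)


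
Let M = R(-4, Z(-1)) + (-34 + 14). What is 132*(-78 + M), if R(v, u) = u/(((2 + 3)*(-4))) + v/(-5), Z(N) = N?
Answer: -64119/5 ≈ -12824.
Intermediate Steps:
R(v, u) = -v/5 - u/20 (R(v, u) = u/((5*(-4))) + v*(-⅕) = u/(-20) - v/5 = u*(-1/20) - v/5 = -u/20 - v/5 = -v/5 - u/20)
M = -383/20 (M = (-⅕*(-4) - 1/20*(-1)) + (-34 + 14) = (⅘ + 1/20) - 20 = 17/20 - 20 = -383/20 ≈ -19.150)
132*(-78 + M) = 132*(-78 - 383/20) = 132*(-1943/20) = -64119/5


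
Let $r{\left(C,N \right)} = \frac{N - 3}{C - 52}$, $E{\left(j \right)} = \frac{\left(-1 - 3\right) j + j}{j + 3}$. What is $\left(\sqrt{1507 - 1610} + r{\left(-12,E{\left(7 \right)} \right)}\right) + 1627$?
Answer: $\frac{1041331}{640} + i \sqrt{103} \approx 1627.1 + 10.149 i$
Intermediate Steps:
$E{\left(j \right)} = - \frac{3 j}{3 + j}$ ($E{\left(j \right)} = \frac{- 4 j + j}{3 + j} = \frac{\left(-3\right) j}{3 + j} = - \frac{3 j}{3 + j}$)
$r{\left(C,N \right)} = \frac{-3 + N}{-52 + C}$
$\left(\sqrt{1507 - 1610} + r{\left(-12,E{\left(7 \right)} \right)}\right) + 1627 = \left(\sqrt{1507 - 1610} + \frac{-3 - \frac{21}{3 + 7}}{-52 - 12}\right) + 1627 = \left(\sqrt{-103} + \frac{-3 - \frac{21}{10}}{-64}\right) + 1627 = \left(i \sqrt{103} - \frac{-3 - 21 \cdot \frac{1}{10}}{64}\right) + 1627 = \left(i \sqrt{103} - \frac{-3 - \frac{21}{10}}{64}\right) + 1627 = \left(i \sqrt{103} - - \frac{51}{640}\right) + 1627 = \left(i \sqrt{103} + \frac{51}{640}\right) + 1627 = \left(\frac{51}{640} + i \sqrt{103}\right) + 1627 = \frac{1041331}{640} + i \sqrt{103}$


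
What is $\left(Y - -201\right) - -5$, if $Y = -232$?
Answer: $-26$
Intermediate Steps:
$\left(Y - -201\right) - -5 = \left(-232 - -201\right) - -5 = \left(-232 + 201\right) + 5 = -31 + 5 = -26$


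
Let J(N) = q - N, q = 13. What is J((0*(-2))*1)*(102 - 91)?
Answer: 143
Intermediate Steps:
J(N) = 13 - N
J((0*(-2))*1)*(102 - 91) = (13 - 0*(-2))*(102 - 91) = (13 - 0)*11 = (13 - 1*0)*11 = (13 + 0)*11 = 13*11 = 143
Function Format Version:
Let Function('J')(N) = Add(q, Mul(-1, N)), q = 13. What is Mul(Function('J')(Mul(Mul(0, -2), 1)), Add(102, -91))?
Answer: 143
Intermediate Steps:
Function('J')(N) = Add(13, Mul(-1, N))
Mul(Function('J')(Mul(Mul(0, -2), 1)), Add(102, -91)) = Mul(Add(13, Mul(-1, Mul(Mul(0, -2), 1))), Add(102, -91)) = Mul(Add(13, Mul(-1, Mul(0, 1))), 11) = Mul(Add(13, Mul(-1, 0)), 11) = Mul(Add(13, 0), 11) = Mul(13, 11) = 143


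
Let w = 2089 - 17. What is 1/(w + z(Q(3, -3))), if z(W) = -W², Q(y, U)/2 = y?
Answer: 1/2036 ≈ 0.00049116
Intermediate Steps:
w = 2072
Q(y, U) = 2*y
1/(w + z(Q(3, -3))) = 1/(2072 - (2*3)²) = 1/(2072 - 1*6²) = 1/(2072 - 1*36) = 1/(2072 - 36) = 1/2036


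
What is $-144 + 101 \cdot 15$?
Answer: $1371$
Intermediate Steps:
$-144 + 101 \cdot 15 = -144 + 1515 = 1371$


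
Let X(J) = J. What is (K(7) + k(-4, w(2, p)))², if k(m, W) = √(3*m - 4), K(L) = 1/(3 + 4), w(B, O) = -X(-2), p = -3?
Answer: -783/49 + 8*I/7 ≈ -15.98 + 1.1429*I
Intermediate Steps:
w(B, O) = 2 (w(B, O) = -1*(-2) = 2)
K(L) = ⅐ (K(L) = 1/7 = ⅐)
k(m, W) = √(-4 + 3*m)
(K(7) + k(-4, w(2, p)))² = (⅐ + √(-4 + 3*(-4)))² = (⅐ + √(-4 - 12))² = (⅐ + √(-16))² = (⅐ + 4*I)²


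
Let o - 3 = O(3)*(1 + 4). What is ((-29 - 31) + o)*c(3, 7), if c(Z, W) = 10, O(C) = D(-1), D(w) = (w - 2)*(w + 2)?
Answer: -720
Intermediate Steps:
D(w) = (-2 + w)*(2 + w)
O(C) = -3 (O(C) = -4 + (-1)**2 = -4 + 1 = -3)
o = -12 (o = 3 - 3*(1 + 4) = 3 - 3*5 = 3 - 15 = -12)
((-29 - 31) + o)*c(3, 7) = ((-29 - 31) - 12)*10 = (-60 - 12)*10 = -72*10 = -720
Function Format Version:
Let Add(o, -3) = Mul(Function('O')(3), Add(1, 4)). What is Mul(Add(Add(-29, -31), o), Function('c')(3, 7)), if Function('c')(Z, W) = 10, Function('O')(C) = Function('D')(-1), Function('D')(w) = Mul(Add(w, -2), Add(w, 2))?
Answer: -720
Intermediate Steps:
Function('D')(w) = Mul(Add(-2, w), Add(2, w))
Function('O')(C) = -3 (Function('O')(C) = Add(-4, Pow(-1, 2)) = Add(-4, 1) = -3)
o = -12 (o = Add(3, Mul(-3, Add(1, 4))) = Add(3, Mul(-3, 5)) = Add(3, -15) = -12)
Mul(Add(Add(-29, -31), o), Function('c')(3, 7)) = Mul(Add(Add(-29, -31), -12), 10) = Mul(Add(-60, -12), 10) = Mul(-72, 10) = -720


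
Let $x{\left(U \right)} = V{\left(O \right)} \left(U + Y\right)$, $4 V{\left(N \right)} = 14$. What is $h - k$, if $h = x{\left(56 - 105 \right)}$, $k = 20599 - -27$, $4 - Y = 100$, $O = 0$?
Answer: $- \frac{42267}{2} \approx -21134.0$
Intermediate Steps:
$Y = -96$ ($Y = 4 - 100 = -96$)
$V{\left(N \right)} = \frac{7}{2}$ ($V{\left(N \right)} = \frac{1}{4} \cdot 14 = \frac{7}{2}$)
$k = 20626$ ($k = 20599 + 27 = 20626$)
$x{\left(U \right)} = -336 + \frac{7 U}{2}$ ($x{\left(U \right)} = \frac{7 \left(U - 96\right)}{2} = \frac{7 \left(-96 + U\right)}{2} = -336 + \frac{7 U}{2}$)
$h = - \frac{1015}{2}$ ($h = -336 + \frac{7 \left(56 - 105\right)}{2} = -336 + \frac{7}{2} \left(-49\right) = -336 - \frac{343}{2} = - \frac{1015}{2} \approx -507.5$)
$h - k = - \frac{1015}{2} - 20626 = - \frac{42267}{2}$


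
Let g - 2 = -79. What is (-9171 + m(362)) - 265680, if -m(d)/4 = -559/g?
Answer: -21165763/77 ≈ -2.7488e+5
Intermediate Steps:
g = -77 (g = 2 - 79 = -77)
m(d) = -2236/77 (m(d) = -(-2236)/(-77) = -(-2236)*(-1)/77 = -4*559/77 = -2236/77)
(-9171 + m(362)) - 265680 = (-9171 - 2236/77) - 265680 = -708403/77 - 265680 = -21165763/77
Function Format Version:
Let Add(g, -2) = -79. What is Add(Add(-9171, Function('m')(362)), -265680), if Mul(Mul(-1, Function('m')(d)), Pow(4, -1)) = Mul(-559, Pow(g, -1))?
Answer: Rational(-21165763, 77) ≈ -2.7488e+5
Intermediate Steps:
g = -77 (g = Add(2, -79) = -77)
Function('m')(d) = Rational(-2236, 77) (Function('m')(d) = Mul(-4, Mul(-559, Pow(-77, -1))) = Mul(-4, Mul(-559, Rational(-1, 77))) = Mul(-4, Rational(559, 77)) = Rational(-2236, 77))
Add(Add(-9171, Function('m')(362)), -265680) = Add(Add(-9171, Rational(-2236, 77)), -265680) = Add(Rational(-708403, 77), -265680) = Rational(-21165763, 77)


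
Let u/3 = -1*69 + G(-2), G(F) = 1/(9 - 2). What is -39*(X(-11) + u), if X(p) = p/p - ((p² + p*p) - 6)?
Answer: 120549/7 ≈ 17221.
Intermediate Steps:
G(F) = ⅐ (G(F) = 1/7 = ⅐)
u = -1446/7 (u = 3*(-1*69 + ⅐) = 3*(-69 + ⅐) = 3*(-482/7) = -1446/7 ≈ -206.57)
X(p) = 7 - 2*p² (X(p) = 1 - ((p² + p²) - 6) = 1 - (2*p² - 6) = 1 - (-6 + 2*p²) = 1 + (6 - 2*p²) = 7 - 2*p²)
-39*(X(-11) + u) = -39*((7 - 2*(-11)²) - 1446/7) = -39*((7 - 2*121) - 1446/7) = -39*((7 - 242) - 1446/7) = -39*(-235 - 1446/7) = -39*(-3091/7) = 120549/7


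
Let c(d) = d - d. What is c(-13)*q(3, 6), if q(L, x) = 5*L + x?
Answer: 0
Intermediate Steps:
c(d) = 0
q(L, x) = x + 5*L
c(-13)*q(3, 6) = 0*(6 + 5*3) = 0*(6 + 15) = 0*21 = 0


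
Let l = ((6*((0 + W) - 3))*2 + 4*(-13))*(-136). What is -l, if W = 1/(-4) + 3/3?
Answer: -10744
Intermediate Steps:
W = ¾ (W = 1*(-¼) + 3*(⅓) = -¼ + 1 = ¾ ≈ 0.75000)
l = 10744 (l = ((6*((0 + ¾) - 3))*2 + 4*(-13))*(-136) = ((6*(¾ - 3))*2 - 52)*(-136) = ((6*(-9/4))*2 - 52)*(-136) = (-27/2*2 - 52)*(-136) = (-27 - 52)*(-136) = -79*(-136) = 10744)
-l = -1*10744 = -10744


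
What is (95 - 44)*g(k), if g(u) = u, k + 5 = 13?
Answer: 408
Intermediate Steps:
k = 8 (k = -5 + 13 = 8)
(95 - 44)*g(k) = (95 - 44)*8 = 51*8 = 408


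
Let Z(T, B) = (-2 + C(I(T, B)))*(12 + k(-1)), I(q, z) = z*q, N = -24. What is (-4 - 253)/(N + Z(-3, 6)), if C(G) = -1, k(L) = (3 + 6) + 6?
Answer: 257/105 ≈ 2.4476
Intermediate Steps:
k(L) = 15 (k(L) = 9 + 6 = 15)
I(q, z) = q*z
Z(T, B) = -81 (Z(T, B) = (-2 - 1)*(12 + 15) = -3*27 = -81)
(-4 - 253)/(N + Z(-3, 6)) = (-4 - 253)/(-24 - 81) = -257/(-105) = -257*(-1/105) = 257/105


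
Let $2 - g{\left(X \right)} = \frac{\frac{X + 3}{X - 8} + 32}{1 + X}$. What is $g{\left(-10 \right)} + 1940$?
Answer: $\frac{315187}{162} \approx 1945.6$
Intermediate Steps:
$g{\left(X \right)} = 2 - \frac{32 + \frac{3 + X}{-8 + X}}{1 + X}$ ($g{\left(X \right)} = 2 - \frac{\frac{X + 3}{X - 8} + 32}{1 + X} = 2 - \frac{\frac{3 + X}{-8 + X} + 32}{1 + X} = 2 - \frac{32 + \frac{3 + X}{-8 + X}}{1 + X}$)
$g{\left(-10 \right)} + 1940 = \frac{-237 - 2 \left(-10\right)^{2} + 47 \left(-10\right)}{8 - \left(-10\right)^{2} + 7 \left(-10\right)} + 1940 = \frac{-237 - 200 - 470}{8 - 100 - 70} + 1940 = \frac{1}{-162} \left(-907\right) + 1940 = \left(- \frac{1}{162}\right) \left(-907\right) + 1940 = \frac{907}{162} + 1940 = \frac{315187}{162}$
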